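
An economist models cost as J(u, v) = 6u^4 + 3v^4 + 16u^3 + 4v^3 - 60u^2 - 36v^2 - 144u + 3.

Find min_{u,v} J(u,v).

J(u,v) separates as P(u) + Q(v) + 3, so its minimum is min P + min Q + 3.
P'(u) = 24(u - 2)(u + 1)(u + 3) vanishes at u ∈ {-3, -1, 2}; Q'(v) = 12v(v - 2)(v + 3) vanishes at v ∈ {-3, 0, 2}.
Local minima of P (where P''>0): P(-3)=-54, P(2)=-304. Local minima of Q: Q(-3)=-189, Q(2)=-64.
So the global minimum of J is P(2) + Q(-3) + 3 = -304 − 189 + 3 = -490, attained at (2, -3).

-490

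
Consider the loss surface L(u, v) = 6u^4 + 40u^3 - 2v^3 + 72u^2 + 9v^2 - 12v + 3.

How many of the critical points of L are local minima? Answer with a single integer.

L separates as a function of u plus a function of v, so ∇L=0 decouples.
∂L/∂u = 24u(u + 2)(u + 3) = 0 at u ∈ {-3, -2, 0}; ∂L/∂v = -6(v - 2)(v - 1) = 0 at v ∈ {1, 2}.
The Hessian is diagonal: diag(L_uu, L_vv). Second derivatives: L_uu(-3)=72, L_uu(-2)=-48, L_uu(0)=144; L_vv(1)=6, L_vv(2)=-6.
Local minima occur where both diagonal entries positive: (-3, 1), (0, 1). Count: 2.

2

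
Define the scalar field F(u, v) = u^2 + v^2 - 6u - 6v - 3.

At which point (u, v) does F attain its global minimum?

F(u,v) separates as P(u) + Q(v) − 3, so its minimum is min P + min Q − 3.
P'(u) = 2u - 6 vanishes at u ∈ {3}; Q'(v) = 2v - 6 vanishes at v ∈ {3}.
Local minima of P (where P''>0): P(3)=-9. Local minima of Q: Q(3)=-9.
So the global minimum of F is P(3) + Q(3) − 3 = -9 − 9 − 3 = -21, attained at (3, 3).

(3, 3)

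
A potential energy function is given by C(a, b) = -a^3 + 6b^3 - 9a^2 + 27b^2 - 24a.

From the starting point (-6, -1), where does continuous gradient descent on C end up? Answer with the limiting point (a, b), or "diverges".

C is separable, so gradient descent decouples: a follows -∂C/∂a, b follows -∂C/∂b.
∂C/∂a = -3(a + 2)(a + 4); at a=-6 this is -24, so a increases.
∂C/∂b = 18b(b + 3); at b=-1 this is -36, so b increases.
a converges to its nearest critical value -4 (a local min of the a-part); b converges to 0. The iterate converges to (-4, 0).

(-4, 0)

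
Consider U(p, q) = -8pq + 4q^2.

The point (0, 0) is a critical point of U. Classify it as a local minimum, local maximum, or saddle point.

The Hessian of U is constant: H = [[0, -8], [-8, 8]].
det(H) = 0·8 − (-8)² = -64.
Since det(H) < 0, H is indefinite and the critical point is a saddle point.

saddle point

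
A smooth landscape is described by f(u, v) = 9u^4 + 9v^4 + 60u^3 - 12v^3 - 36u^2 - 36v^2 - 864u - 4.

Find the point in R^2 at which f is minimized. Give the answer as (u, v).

(2, 2)

f(u,v) separates as P(u) + Q(v) − 4, so its minimum is min P + min Q − 4.
P'(u) = 36(u - 2)(u + 3)(u + 4) vanishes at u ∈ {-4, -3, 2}; Q'(v) = 36v(v - 2)(v + 1) vanishes at v ∈ {-1, 0, 2}.
Local minima of P (where P''>0): P(-4)=1344, P(2)=-1248. Local minima of Q: Q(-1)=-15, Q(2)=-96.
So the global minimum of f is P(2) + Q(2) − 4 = -1248 − 96 − 4 = -1348, attained at (2, 2).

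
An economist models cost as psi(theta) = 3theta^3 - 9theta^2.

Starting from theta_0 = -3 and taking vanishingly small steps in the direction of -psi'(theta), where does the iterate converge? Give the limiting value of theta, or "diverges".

diverges

psi'(theta) = 9theta(theta - 2), so psi'(-3) = 135.
Gradient descent moves in the -psi' direction, i.e. theta is decreasing.
There is no critical point below theta=-3, and psi' keeps the same sign, so the iterate runs off to −∞.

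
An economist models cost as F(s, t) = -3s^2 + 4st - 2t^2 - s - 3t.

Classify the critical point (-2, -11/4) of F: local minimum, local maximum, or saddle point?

local maximum

The Hessian of F is constant: H = [[-6, 4], [4, -4]].
det(H) = (-6)·(-4) − 4² = 8.
det(H) > 0 and tr(H) = -10 < 0, so H is negative definite and the point is a local maximum.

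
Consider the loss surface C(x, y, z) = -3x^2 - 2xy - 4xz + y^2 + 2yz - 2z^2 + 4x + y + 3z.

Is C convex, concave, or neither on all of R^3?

neither

C is quadratic, so its Hessian is the constant matrix H = [[-6, -2, -4], [-2, 2, 2], [-4, 2, -4]].
Leading principal minors: -6, -16, 88.
Neither pattern holds ⇒ H is indefinite ⇒ neither convex nor concave.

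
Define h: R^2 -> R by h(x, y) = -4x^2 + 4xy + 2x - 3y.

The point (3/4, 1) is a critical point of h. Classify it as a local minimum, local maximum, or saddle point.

saddle point

The Hessian of h is constant: H = [[-8, 4], [4, 0]].
det(H) = (-8)·0 − 4² = -16.
Since det(H) < 0, H is indefinite and the critical point is a saddle point.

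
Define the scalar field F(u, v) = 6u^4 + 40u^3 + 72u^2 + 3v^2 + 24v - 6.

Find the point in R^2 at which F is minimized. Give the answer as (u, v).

(0, -4)

F(u,v) separates as P(u) + Q(v) − 6, so its minimum is min P + min Q − 6.
P'(u) = 24u(u + 2)(u + 3) vanishes at u ∈ {-3, -2, 0}; Q'(v) = 6v + 24 vanishes at v ∈ {-4}.
Local minima of P (where P''>0): P(-3)=54, P(0)=0. Local minima of Q: Q(-4)=-48.
So the global minimum of F is P(0) + Q(-4) − 6 = 0 − 48 − 6 = -54, attained at (0, -4).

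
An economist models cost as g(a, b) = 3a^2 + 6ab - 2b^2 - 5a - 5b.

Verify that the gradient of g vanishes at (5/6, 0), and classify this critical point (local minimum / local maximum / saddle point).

∇g = (6a + 6b - 5, 6a - 4b - 5); substituting (5/6, 0) gives ∇g = (0, 0), so (5/6, 0) is indeed a critical point.
The Hessian of g is constant: H = [[6, 6], [6, -4]].
det(H) = 6·(-4) − 6² = -60.
Since det(H) < 0, H is indefinite and the critical point is a saddle point.

saddle point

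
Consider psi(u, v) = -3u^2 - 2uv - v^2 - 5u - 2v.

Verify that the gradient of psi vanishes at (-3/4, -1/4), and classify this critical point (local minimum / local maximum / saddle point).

∇psi = (-6u - 2v - 5, -2u - 2v - 2); substituting (-3/4, -1/4) gives ∇psi = (0, 0), so (-3/4, -1/4) is indeed a critical point.
The Hessian of psi is constant: H = [[-6, -2], [-2, -2]].
det(H) = (-6)·(-2) − (-2)² = 8.
det(H) > 0 and tr(H) = -8 < 0, so H is negative definite and the point is a local maximum.

local maximum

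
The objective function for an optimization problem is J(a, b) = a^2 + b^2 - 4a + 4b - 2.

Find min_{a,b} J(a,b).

J(a,b) separates as P(a) + Q(b) − 2, so its minimum is min P + min Q − 2.
P'(a) = 2a - 4 vanishes at a ∈ {2}; Q'(b) = 2b + 4 vanishes at b ∈ {-2}.
Local minima of P (where P''>0): P(2)=-4. Local minima of Q: Q(-2)=-4.
So the global minimum of J is P(2) + Q(-2) − 2 = -4 − 4 − 2 = -10, attained at (2, -2).

-10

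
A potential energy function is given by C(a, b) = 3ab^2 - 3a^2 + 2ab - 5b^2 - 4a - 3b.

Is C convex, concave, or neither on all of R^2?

The term 3ab^2 is cubic, so the Hessian is not constant.
∂²C/∂b² = 6a - 10, which takes both signs as a varies (negative for sufficiently negative a). A diagonal entry of the Hessian changing sign means the Hessian is neither positive- nor negative-semidefinite on all of R^2.

neither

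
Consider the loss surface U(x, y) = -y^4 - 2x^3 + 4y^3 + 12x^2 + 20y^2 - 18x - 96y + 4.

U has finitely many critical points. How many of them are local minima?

U separates as a function of x plus a function of y, so ∇U=0 decouples.
∂U/∂x = -6(x - 3)(x - 1) = 0 at x ∈ {1, 3}; ∂U/∂y = -4(y - 4)(y - 2)(y + 3) = 0 at y ∈ {-3, 2, 4}.
The Hessian is diagonal: diag(U_xx, U_yy). Second derivatives: U_xx(1)=12, U_xx(3)=-12; U_yy(-3)=-140, U_yy(2)=40, U_yy(4)=-56.
Local minima occur where both diagonal entries positive: (1, 2). Count: 1.

1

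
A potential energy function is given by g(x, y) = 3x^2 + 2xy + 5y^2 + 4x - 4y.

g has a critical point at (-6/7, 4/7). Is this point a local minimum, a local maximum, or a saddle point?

local minimum

The Hessian of g is constant: H = [[6, 2], [2, 10]].
det(H) = 6·10 − 2² = 56.
det(H) > 0 and tr(H) = 16 > 0, so H is positive definite and the point is a local minimum.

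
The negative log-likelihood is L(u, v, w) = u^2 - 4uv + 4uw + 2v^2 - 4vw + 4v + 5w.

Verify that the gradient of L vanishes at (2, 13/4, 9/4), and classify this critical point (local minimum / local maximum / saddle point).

saddle point

∇L = (2u - 4v + 4w, -4u + 4v - 4w + 4, 4u - 4v + 5); substituting (2, 13/4, 9/4) gives ∇L = (0, 0, 0), so (2, 13/4, 9/4) is indeed a critical point.
The Hessian is constant: H = [[2, -4, 4], [-4, 4, -4], [4, -4, 0]].
Leading principal minors: Δ₁ = 2, Δ₂ = -8, Δ₃ = 32.
The minors fit neither the all-positive nor the alternating-sign pattern, so H is indefinite: a saddle point.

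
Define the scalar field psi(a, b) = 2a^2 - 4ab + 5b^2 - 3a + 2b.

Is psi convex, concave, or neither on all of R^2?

convex

psi is quadratic, so its Hessian is the constant matrix H = [[4, -4], [-4, 10]].
det(H) = 24, tr(H) = 14.
det(H) > 0 and tr(H) > 0, so H is positive definite everywhere: convex.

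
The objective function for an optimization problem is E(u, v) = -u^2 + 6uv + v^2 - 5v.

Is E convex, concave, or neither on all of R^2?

E is quadratic, so its Hessian is the constant matrix H = [[-2, 6], [6, 2]].
det(H) = -40, tr(H) = 0.
det(H) < 0, so H is indefinite: neither convex nor concave.

neither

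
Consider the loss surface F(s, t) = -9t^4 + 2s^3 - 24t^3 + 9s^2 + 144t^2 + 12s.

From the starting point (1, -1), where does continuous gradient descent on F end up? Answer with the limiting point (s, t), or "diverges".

F is separable, so gradient descent decouples: s follows -∂F/∂s, t follows -∂F/∂t.
∂F/∂s = 6(s + 1)(s + 2); at s=1 this is 36, so s decreases.
∂F/∂t = -36t(t - 2)(t + 4); at t=-1 this is -324, so t increases.
s converges to its nearest critical value -1 (a local min of the s-part); t converges to 0. The iterate converges to (-1, 0).

(-1, 0)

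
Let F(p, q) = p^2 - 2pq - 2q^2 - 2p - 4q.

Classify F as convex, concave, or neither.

neither

F is quadratic, so its Hessian is the constant matrix H = [[2, -2], [-2, -4]].
det(H) = -12, tr(H) = -2.
det(H) < 0, so H is indefinite: neither convex nor concave.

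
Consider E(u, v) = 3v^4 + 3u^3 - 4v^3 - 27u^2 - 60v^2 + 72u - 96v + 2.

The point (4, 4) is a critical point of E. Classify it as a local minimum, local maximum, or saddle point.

local minimum

The mixed partial ∂²E/∂u∂v is 0, so the Hessian at any point is diag(E_uu, E_vv) = diag(18(u - 3), 12(3v^2 - 2v - 10)).
At (4, 4): H = diag(18, 360).
Both eigenvalues are positive, so H is positive definite: a local minimum.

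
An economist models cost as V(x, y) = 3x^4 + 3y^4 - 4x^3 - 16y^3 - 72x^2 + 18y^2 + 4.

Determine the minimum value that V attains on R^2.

-663

V(x,y) separates as P(x) + Q(y) + 4, so its minimum is min P + min Q + 4.
P'(x) = 12x(x - 4)(x + 3) vanishes at x ∈ {-3, 0, 4}; Q'(y) = 12y(y - 3)(y - 1) vanishes at y ∈ {0, 1, 3}.
Local minima of P (where P''>0): P(-3)=-297, P(4)=-640. Local minima of Q: Q(0)=0, Q(3)=-27.
So the global minimum of V is P(4) + Q(3) + 4 = -640 − 27 + 4 = -663, attained at (4, 3).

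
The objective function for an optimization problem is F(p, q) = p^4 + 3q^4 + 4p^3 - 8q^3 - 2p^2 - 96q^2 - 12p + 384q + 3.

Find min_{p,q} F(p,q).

F(p,q) separates as A(p) + B(q) + 3, so its minimum is min A + min B + 3.
A'(p) = 4(p - 1)(p + 1)(p + 3) vanishes at p ∈ {-3, -1, 1}; B'(q) = 12(q - 4)(q - 2)(q + 4) vanishes at q ∈ {-4, 2, 4}.
Local minima of A (where A''>0): A(-3)=-9, A(1)=-9. Local minima of B: B(-4)=-1792, B(4)=256.
So the global minimum of F is A(-3) + B(-4) + 3 = -9 − 1792 + 3 = -1798, attained at (-3, -4).

-1798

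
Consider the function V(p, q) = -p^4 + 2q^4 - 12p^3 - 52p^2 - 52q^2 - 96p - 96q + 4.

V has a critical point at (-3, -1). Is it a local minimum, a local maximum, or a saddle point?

The mixed partial ∂²V/∂p∂q is 0, so the Hessian at any point is diag(V_pp, V_qq) = diag(-4(3p^2 + 18p + 26), 8(3q^2 - 13)).
At (-3, -1): H = diag(4, -80).
The eigenvalues have opposite signs, so H is indefinite: a saddle point.

saddle point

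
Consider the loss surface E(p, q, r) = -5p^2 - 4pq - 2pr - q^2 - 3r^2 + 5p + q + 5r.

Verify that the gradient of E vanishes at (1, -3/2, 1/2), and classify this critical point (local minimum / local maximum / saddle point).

∇E = (-10p - 4q - 2r + 5, -4p - 2q + 1, -2p - 6r + 5); substituting (1, -3/2, 1/2) gives ∇E = (0, 0, 0), so (1, -3/2, 1/2) is indeed a critical point.
The Hessian is constant: H = [[-10, -4, -2], [-4, -2, 0], [-2, 0, -6]].
Leading principal minors: Δ₁ = -10, Δ₂ = 4, Δ₃ = -16.
The minors alternate sign starting negative (−, +, −), so H is negative definite: a local maximum.

local maximum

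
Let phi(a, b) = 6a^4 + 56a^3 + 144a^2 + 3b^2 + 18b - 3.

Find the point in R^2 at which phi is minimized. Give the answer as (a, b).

(0, -3)

phi(a,b) separates as P(a) + Q(b) − 3, so its minimum is min P + min Q − 3.
P'(a) = 24a(a + 3)(a + 4) vanishes at a ∈ {-4, -3, 0}; Q'(b) = 6b + 18 vanishes at b ∈ {-3}.
Local minima of P (where P''>0): P(-4)=256, P(0)=0. Local minima of Q: Q(-3)=-27.
So the global minimum of phi is P(0) + Q(-3) − 3 = 0 − 27 − 3 = -30, attained at (0, -3).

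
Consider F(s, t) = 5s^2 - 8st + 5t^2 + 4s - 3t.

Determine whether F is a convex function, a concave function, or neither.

convex

F is quadratic, so its Hessian is the constant matrix H = [[10, -8], [-8, 10]].
det(H) = 36, tr(H) = 20.
det(H) > 0 and tr(H) > 0, so H is positive definite everywhere: convex.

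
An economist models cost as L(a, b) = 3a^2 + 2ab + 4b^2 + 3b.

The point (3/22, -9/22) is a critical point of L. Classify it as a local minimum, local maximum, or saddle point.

The Hessian of L is constant: H = [[6, 2], [2, 8]].
det(H) = 6·8 − 2² = 44.
det(H) > 0 and tr(H) = 14 > 0, so H is positive definite and the point is a local minimum.

local minimum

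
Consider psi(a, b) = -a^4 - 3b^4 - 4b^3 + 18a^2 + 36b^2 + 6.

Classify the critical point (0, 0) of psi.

The mixed partial ∂²psi/∂a∂b is 0, so the Hessian at any point is diag(psi_aa, psi_bb) = diag(12(-a^2 + 3), 12(-3b^2 - 2b + 6)).
At (0, 0): H = diag(36, 72).
Both eigenvalues are positive, so H is positive definite: a local minimum.

local minimum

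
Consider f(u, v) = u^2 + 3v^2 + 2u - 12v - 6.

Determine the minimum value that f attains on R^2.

f(u,v) separates as P(u) + Q(v) − 6, so its minimum is min P + min Q − 6.
P'(u) = 2u + 2 vanishes at u ∈ {-1}; Q'(v) = 6v - 12 vanishes at v ∈ {2}.
Local minima of P (where P''>0): P(-1)=-1. Local minima of Q: Q(2)=-12.
So the global minimum of f is P(-1) + Q(2) − 6 = -1 − 12 − 6 = -19, attained at (-1, 2).

-19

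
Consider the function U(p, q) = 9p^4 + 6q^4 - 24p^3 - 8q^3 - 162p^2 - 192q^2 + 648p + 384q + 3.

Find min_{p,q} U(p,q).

-4582

U(p,q) separates as A(p) + B(q) + 3, so its minimum is min A + min B + 3.
A'(p) = 36(p - 3)(p - 2)(p + 3) vanishes at p ∈ {-3, 2, 3}; B'(q) = 24(q - 4)(q - 1)(q + 4) vanishes at q ∈ {-4, 1, 4}.
Local minima of A (where A''>0): A(-3)=-2025, A(3)=567. Local minima of B: B(-4)=-2560, B(4)=-512.
So the global minimum of U is A(-3) + B(-4) + 3 = -2025 − 2560 + 3 = -4582, attained at (-3, -4).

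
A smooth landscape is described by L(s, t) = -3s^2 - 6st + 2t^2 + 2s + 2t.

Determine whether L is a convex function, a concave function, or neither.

L is quadratic, so its Hessian is the constant matrix H = [[-6, -6], [-6, 4]].
det(H) = -60, tr(H) = -2.
det(H) < 0, so H is indefinite: neither convex nor concave.

neither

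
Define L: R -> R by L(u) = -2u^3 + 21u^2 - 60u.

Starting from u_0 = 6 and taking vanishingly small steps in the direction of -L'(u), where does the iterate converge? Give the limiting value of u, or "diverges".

L'(u) = -6(u - 5)(u - 2), so L'(6) = -24.
Gradient descent moves in the -L' direction, i.e. u is increasing.
There is no critical point above u=6, and L' keeps the same sign, so the iterate runs off to +∞.

diverges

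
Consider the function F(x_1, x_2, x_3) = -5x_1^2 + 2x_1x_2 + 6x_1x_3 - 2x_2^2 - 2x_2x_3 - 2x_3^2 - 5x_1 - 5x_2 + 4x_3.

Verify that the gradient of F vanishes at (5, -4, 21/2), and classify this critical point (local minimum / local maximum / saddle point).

local maximum

∇F = (-10x_1 + 2x_2 + 6x_3 - 5, 2x_1 - 4x_2 - 2x_3 - 5, 6x_1 - 2x_2 - 4x_3 + 4); substituting (5, -4, 21/2) gives ∇F = (0, 0, 0), so (5, -4, 21/2) is indeed a critical point.
The Hessian is constant: H = [[-10, 2, 6], [2, -4, -2], [6, -2, -4]].
Leading principal minors: Δ₁ = -10, Δ₂ = 36, Δ₃ = -8.
The minors alternate sign starting negative (−, +, −), so H is negative definite: a local maximum.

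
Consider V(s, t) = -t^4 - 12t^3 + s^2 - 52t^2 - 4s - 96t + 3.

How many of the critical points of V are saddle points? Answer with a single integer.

2

V separates as a function of s plus a function of t, so ∇V=0 decouples.
∂V/∂s = 2(s - 2) = 0 at s ∈ {2}; ∂V/∂t = -4(t + 2)(t + 3)(t + 4) = 0 at t ∈ {-4, -3, -2}.
The Hessian is diagonal: diag(V_ss, V_tt). Second derivatives: V_ss(2)=2; V_tt(-4)=-8, V_tt(-3)=4, V_tt(-2)=-8.
Saddle points occur where the two diagonal entries have opposite signs: (2, -4), (2, -2). Count: 2.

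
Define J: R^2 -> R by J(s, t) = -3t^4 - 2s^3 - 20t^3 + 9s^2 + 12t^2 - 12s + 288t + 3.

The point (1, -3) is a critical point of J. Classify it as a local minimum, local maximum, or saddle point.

The mixed partial ∂²J/∂s∂t is 0, so the Hessian at any point is diag(J_ss, J_tt) = diag(6(-2s + 3), 12(-3t^2 - 10t + 2)).
At (1, -3): H = diag(6, 60).
Both eigenvalues are positive, so H is positive definite: a local minimum.

local minimum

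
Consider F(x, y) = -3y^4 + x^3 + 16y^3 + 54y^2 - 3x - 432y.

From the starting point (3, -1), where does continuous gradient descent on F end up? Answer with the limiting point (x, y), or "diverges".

F is separable, so gradient descent decouples: x follows -∂F/∂x, y follows -∂F/∂y.
∂F/∂x = 3(x - 1)(x + 1); at x=3 this is 24, so x decreases.
∂F/∂y = -12(y - 4)(y - 3)(y + 3); at y=-1 this is -480, so y increases.
x converges to its nearest critical value 1 (a local min of the x-part); y converges to 3. The iterate converges to (1, 3).

(1, 3)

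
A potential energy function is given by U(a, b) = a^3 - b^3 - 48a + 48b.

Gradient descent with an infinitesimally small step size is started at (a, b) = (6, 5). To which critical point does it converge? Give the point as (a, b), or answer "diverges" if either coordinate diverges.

U is separable, so gradient descent decouples: a follows -∂U/∂a, b follows -∂U/∂b.
∂U/∂a = 3(a - 4)(a + 4); at a=6 this is 60, so a decreases.
∂U/∂b = -3(b - 4)(b + 4); at b=5 this is -27, so b increases.
The b-coordinate has no critical point in that direction and runs off to infinity.

diverges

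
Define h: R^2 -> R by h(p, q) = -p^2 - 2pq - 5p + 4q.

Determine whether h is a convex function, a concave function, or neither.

h is quadratic, so its Hessian is the constant matrix H = [[-2, -2], [-2, 0]].
det(H) = -4, tr(H) = -2.
det(H) < 0, so H is indefinite: neither convex nor concave.

neither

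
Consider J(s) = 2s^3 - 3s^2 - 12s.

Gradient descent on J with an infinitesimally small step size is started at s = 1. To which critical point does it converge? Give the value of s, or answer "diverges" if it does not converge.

2

J'(s) = 6(s - 2)(s + 1), so J'(1) = -12.
Gradient descent moves in the -J' direction, i.e. s is increasing.
The nearest critical point in that direction is s = 2, where J'' = 18 > 0 (a local minimum). The iterate converges there.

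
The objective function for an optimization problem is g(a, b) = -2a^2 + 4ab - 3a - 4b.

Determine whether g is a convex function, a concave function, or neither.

g is quadratic, so its Hessian is the constant matrix H = [[-4, 4], [4, 0]].
det(H) = -16, tr(H) = -4.
det(H) < 0, so H is indefinite: neither convex nor concave.

neither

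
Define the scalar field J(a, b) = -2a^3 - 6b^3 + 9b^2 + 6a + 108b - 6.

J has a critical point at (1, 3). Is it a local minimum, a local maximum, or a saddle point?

local maximum

The mixed partial ∂²J/∂a∂b is 0, so the Hessian at any point is diag(J_aa, J_bb) = diag(-12a, 18(-2b + 1)).
At (1, 3): H = diag(-12, -90).
Both eigenvalues are negative, so H is negative definite: a local maximum.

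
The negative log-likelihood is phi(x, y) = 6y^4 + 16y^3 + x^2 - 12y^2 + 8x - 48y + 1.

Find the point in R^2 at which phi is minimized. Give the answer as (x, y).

phi(x,y) separates as P(x) + Q(y) + 1, so its minimum is min P + min Q + 1.
P'(x) = 2x + 8 vanishes at x ∈ {-4}; Q'(y) = 24(y - 1)(y + 1)(y + 2) vanishes at y ∈ {-2, -1, 1}.
Local minima of P (where P''>0): P(-4)=-16. Local minima of Q: Q(-2)=16, Q(1)=-38.
So the global minimum of phi is P(-4) + Q(1) + 1 = -16 − 38 + 1 = -53, attained at (-4, 1).

(-4, 1)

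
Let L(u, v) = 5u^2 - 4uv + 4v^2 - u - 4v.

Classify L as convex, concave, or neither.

L is quadratic, so its Hessian is the constant matrix H = [[10, -4], [-4, 8]].
det(H) = 64, tr(H) = 18.
det(H) > 0 and tr(H) > 0, so H is positive definite everywhere: convex.

convex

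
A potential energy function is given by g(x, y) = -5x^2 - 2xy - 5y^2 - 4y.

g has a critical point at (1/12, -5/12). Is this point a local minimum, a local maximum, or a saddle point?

The Hessian of g is constant: H = [[-10, -2], [-2, -10]].
det(H) = (-10)·(-10) − (-2)² = 96.
det(H) > 0 and tr(H) = -20 < 0, so H is negative definite and the point is a local maximum.

local maximum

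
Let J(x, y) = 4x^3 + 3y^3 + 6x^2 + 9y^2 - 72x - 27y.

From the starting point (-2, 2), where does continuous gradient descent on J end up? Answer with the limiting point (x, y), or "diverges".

(2, 1)

J is separable, so gradient descent decouples: x follows -∂J/∂x, y follows -∂J/∂y.
∂J/∂x = 12(x - 2)(x + 3); at x=-2 this is -48, so x increases.
∂J/∂y = 9(y - 1)(y + 3); at y=2 this is 45, so y decreases.
x converges to its nearest critical value 2 (a local min of the x-part); y converges to 1. The iterate converges to (2, 1).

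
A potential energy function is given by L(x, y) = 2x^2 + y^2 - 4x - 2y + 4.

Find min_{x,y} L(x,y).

L(x,y) separates as P(x) + Q(y) + 4, so its minimum is min P + min Q + 4.
P'(x) = 4x - 4 vanishes at x ∈ {1}; Q'(y) = 2y - 2 vanishes at y ∈ {1}.
Local minima of P (where P''>0): P(1)=-2. Local minima of Q: Q(1)=-1.
So the global minimum of L is P(1) + Q(1) + 4 = -2 − 1 + 4 = 1, attained at (1, 1).

1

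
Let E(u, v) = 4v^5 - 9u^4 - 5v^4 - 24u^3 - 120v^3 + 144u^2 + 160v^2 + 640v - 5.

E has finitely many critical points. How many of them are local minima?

E separates as a function of u plus a function of v, so ∇E=0 decouples.
∂E/∂u = -36u(u - 2)(u + 4) = 0 at u ∈ {-4, 0, 2}; ∂E/∂v = 20(v - 4)(v - 2)(v + 1)(v + 4) = 0 at v ∈ {-4, -1, 2, 4}.
The Hessian is diagonal: diag(E_uu, E_vv). Second derivatives: E_uu(-4)=-864, E_uu(0)=288, E_uu(2)=-432; E_vv(-4)=-2880, E_vv(-1)=900, E_vv(2)=-720, E_vv(4)=1600.
Local minima occur where both diagonal entries positive: (0, -1), (0, 4). Count: 2.

2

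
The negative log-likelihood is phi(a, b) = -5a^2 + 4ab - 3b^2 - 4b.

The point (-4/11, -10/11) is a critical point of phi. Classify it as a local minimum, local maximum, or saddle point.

The Hessian of phi is constant: H = [[-10, 4], [4, -6]].
det(H) = (-10)·(-6) − 4² = 44.
det(H) > 0 and tr(H) = -16 < 0, so H is negative definite and the point is a local maximum.

local maximum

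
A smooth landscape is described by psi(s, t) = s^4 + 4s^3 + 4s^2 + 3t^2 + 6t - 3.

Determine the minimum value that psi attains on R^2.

psi(s,t) separates as P(s) + Q(t) − 3, so its minimum is min P + min Q − 3.
P'(s) = 4s(s + 1)(s + 2) vanishes at s ∈ {-2, -1, 0}; Q'(t) = 6(t + 1) vanishes at t ∈ {-1}.
Local minima of P (where P''>0): P(-2)=0, P(0)=0. Local minima of Q: Q(-1)=-3.
So the global minimum of psi is P(-2) + Q(-1) − 3 = 0 − 3 − 3 = -6, attained at (-2, -1).

-6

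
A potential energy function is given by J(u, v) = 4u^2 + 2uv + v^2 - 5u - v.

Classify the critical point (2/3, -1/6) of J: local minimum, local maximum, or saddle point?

local minimum

The Hessian of J is constant: H = [[8, 2], [2, 2]].
det(H) = 8·2 − 2² = 12.
det(H) > 0 and tr(H) = 10 > 0, so H is positive definite and the point is a local minimum.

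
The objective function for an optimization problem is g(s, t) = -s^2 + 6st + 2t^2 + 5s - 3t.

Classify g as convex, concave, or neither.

g is quadratic, so its Hessian is the constant matrix H = [[-2, 6], [6, 4]].
det(H) = -44, tr(H) = 2.
det(H) < 0, so H is indefinite: neither convex nor concave.

neither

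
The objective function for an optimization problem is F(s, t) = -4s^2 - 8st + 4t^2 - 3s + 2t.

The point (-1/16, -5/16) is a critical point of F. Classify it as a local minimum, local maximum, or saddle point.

saddle point

The Hessian of F is constant: H = [[-8, -8], [-8, 8]].
det(H) = (-8)·8 − (-8)² = -128.
Since det(H) < 0, H is indefinite and the critical point is a saddle point.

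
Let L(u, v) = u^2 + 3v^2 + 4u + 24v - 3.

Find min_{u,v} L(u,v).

-55

L(u,v) separates as P(u) + Q(v) − 3, so its minimum is min P + min Q − 3.
P'(u) = 2u + 4 vanishes at u ∈ {-2}; Q'(v) = 6v + 24 vanishes at v ∈ {-4}.
Local minima of P (where P''>0): P(-2)=-4. Local minima of Q: Q(-4)=-48.
So the global minimum of L is P(-2) + Q(-4) − 3 = -4 − 48 − 3 = -55, attained at (-2, -4).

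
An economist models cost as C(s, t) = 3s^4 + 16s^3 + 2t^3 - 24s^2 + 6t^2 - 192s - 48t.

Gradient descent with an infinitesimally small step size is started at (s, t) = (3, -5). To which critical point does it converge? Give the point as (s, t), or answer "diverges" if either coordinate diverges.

diverges

C is separable, so gradient descent decouples: s follows -∂C/∂s, t follows -∂C/∂t.
∂C/∂s = 12(s - 2)(s + 2)(s + 4); at s=3 this is 420, so s decreases.
∂C/∂t = 6(t - 2)(t + 4); at t=-5 this is 42, so t decreases.
The t-coordinate has no critical point in that direction and runs off to infinity.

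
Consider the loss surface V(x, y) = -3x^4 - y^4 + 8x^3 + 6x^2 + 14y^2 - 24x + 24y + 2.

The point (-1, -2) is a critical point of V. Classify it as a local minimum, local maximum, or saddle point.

local maximum

The mixed partial ∂²V/∂x∂y is 0, so the Hessian at any point is diag(V_xx, V_yy) = diag(12(-3x^2 + 4x + 1), 4(-3y^2 + 7)).
At (-1, -2): H = diag(-72, -20).
Both eigenvalues are negative, so H is negative definite: a local maximum.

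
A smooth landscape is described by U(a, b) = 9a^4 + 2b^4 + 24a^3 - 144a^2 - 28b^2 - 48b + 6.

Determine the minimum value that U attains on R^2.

U(a,b) separates as P(a) + Q(b) + 6, so its minimum is min P + min Q + 6.
P'(a) = 36a(a - 2)(a + 4) vanishes at a ∈ {-4, 0, 2}; Q'(b) = 8(b - 3)(b + 1)(b + 2) vanishes at b ∈ {-2, -1, 3}.
Local minima of P (where P''>0): P(-4)=-1536, P(2)=-240. Local minima of Q: Q(-2)=16, Q(3)=-234.
So the global minimum of U is P(-4) + Q(3) + 6 = -1536 − 234 + 6 = -1764, attained at (-4, 3).

-1764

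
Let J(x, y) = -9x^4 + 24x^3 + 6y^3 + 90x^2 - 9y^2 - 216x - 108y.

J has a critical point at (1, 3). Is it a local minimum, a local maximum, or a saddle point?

local minimum

The mixed partial ∂²J/∂x∂y is 0, so the Hessian at any point is diag(J_xx, J_yy) = diag(36(-3x^2 + 4x + 5), 18(2y - 1)).
At (1, 3): H = diag(216, 90).
Both eigenvalues are positive, so H is positive definite: a local minimum.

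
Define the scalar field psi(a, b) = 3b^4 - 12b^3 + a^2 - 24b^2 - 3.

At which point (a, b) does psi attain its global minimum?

psi(a,b) separates as P(a) + Q(b) − 3, so its minimum is min P + min Q − 3.
P'(a) = 2a vanishes at a ∈ {0}; Q'(b) = 12b(b - 4)(b + 1) vanishes at b ∈ {-1, 0, 4}.
Local minima of P (where P''>0): P(0)=0. Local minima of Q: Q(-1)=-9, Q(4)=-384.
So the global minimum of psi is P(0) + Q(4) − 3 = 0 − 384 − 3 = -387, attained at (0, 4).

(0, 4)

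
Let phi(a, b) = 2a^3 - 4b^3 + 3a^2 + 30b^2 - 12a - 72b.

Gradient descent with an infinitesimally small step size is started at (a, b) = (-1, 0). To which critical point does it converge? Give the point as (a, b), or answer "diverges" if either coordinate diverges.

(1, 2)

phi is separable, so gradient descent decouples: a follows -∂phi/∂a, b follows -∂phi/∂b.
∂phi/∂a = 6(a - 1)(a + 2); at a=-1 this is -12, so a increases.
∂phi/∂b = -12(b - 3)(b - 2); at b=0 this is -72, so b increases.
a converges to its nearest critical value 1 (a local min of the a-part); b converges to 2. The iterate converges to (1, 2).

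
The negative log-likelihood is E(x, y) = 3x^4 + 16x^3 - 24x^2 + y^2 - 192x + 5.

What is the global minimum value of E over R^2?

-299

E(x,y) separates as P(x) + Q(y) + 5, so its minimum is min P + min Q + 5.
P'(x) = 12(x - 2)(x + 2)(x + 4) vanishes at x ∈ {-4, -2, 2}; Q'(y) = 2y vanishes at y ∈ {0}.
Local minima of P (where P''>0): P(-4)=128, P(2)=-304. Local minima of Q: Q(0)=0.
So the global minimum of E is P(2) + Q(0) + 5 = -304 + 0 + 5 = -299, attained at (2, 0).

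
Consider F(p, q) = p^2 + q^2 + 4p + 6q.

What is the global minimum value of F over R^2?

F(p,q) separates as A(p) + B(q), so its minimum is min A + min B.
A'(p) = 2p + 4 vanishes at p ∈ {-2}; B'(q) = 2q + 6 vanishes at q ∈ {-3}.
Local minima of A (where A''>0): A(-2)=-4. Local minima of B: B(-3)=-9.
So the global minimum of F is A(-2) + B(-3) = -4 − 9 = -13, attained at (-2, -3).

-13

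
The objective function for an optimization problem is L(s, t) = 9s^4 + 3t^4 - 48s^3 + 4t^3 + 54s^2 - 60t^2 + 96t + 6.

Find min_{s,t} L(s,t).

L(s,t) separates as P(s) + Q(t) + 6, so its minimum is min P + min Q + 6.
P'(s) = 36s(s - 3)(s - 1) vanishes at s ∈ {0, 1, 3}; Q'(t) = 12(t - 2)(t - 1)(t + 4) vanishes at t ∈ {-4, 1, 2}.
Local minima of P (where P''>0): P(0)=0, P(3)=-81. Local minima of Q: Q(-4)=-832, Q(2)=32.
So the global minimum of L is P(3) + Q(-4) + 6 = -81 − 832 + 6 = -907, attained at (3, -4).

-907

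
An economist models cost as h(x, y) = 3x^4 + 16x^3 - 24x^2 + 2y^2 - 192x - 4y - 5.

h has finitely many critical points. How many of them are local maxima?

h separates as a function of x plus a function of y, so ∇h=0 decouples.
∂h/∂x = 12(x - 2)(x + 2)(x + 4) = 0 at x ∈ {-4, -2, 2}; ∂h/∂y = 4(y - 1) = 0 at y ∈ {1}.
The Hessian is diagonal: diag(h_xx, h_yy). Second derivatives: h_xx(-4)=144, h_xx(-2)=-96, h_xx(2)=288; h_yy(1)=4.
Local maxima occur where both diagonal entries negative: none. Count: 0.

0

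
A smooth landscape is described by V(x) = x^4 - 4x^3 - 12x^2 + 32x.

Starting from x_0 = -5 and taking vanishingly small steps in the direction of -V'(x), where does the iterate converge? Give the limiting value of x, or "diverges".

-2

V'(x) = 4(x - 4)(x - 1)(x + 2), so V'(-5) = -648.
Gradient descent moves in the -V' direction, i.e. x is increasing.
The nearest critical point in that direction is x = -2, where V'' = 72 > 0 (a local minimum). The iterate converges there.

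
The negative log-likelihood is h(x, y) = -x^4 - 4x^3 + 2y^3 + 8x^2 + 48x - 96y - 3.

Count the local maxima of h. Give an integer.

2

h separates as a function of x plus a function of y, so ∇h=0 decouples.
∂h/∂x = -4(x - 2)(x + 2)(x + 3) = 0 at x ∈ {-3, -2, 2}; ∂h/∂y = 6(y - 4)(y + 4) = 0 at y ∈ {-4, 4}.
The Hessian is diagonal: diag(h_xx, h_yy). Second derivatives: h_xx(-3)=-20, h_xx(-2)=16, h_xx(2)=-80; h_yy(-4)=-48, h_yy(4)=48.
Local maxima occur where both diagonal entries negative: (-3, -4), (2, -4). Count: 2.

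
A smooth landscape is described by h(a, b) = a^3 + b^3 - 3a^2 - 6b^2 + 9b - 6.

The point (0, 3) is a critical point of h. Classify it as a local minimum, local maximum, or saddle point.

saddle point

The mixed partial ∂²h/∂a∂b is 0, so the Hessian at any point is diag(h_aa, h_bb) = diag(6(a - 1), 6(b - 2)).
At (0, 3): H = diag(-6, 6).
The eigenvalues have opposite signs, so H is indefinite: a saddle point.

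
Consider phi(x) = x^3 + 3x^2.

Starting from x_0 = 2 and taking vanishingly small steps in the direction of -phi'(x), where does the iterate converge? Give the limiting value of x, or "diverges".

0

phi'(x) = 3x(x + 2), so phi'(2) = 24.
Gradient descent moves in the -phi' direction, i.e. x is decreasing.
The nearest critical point in that direction is x = 0, where phi'' = 6 > 0 (a local minimum). The iterate converges there.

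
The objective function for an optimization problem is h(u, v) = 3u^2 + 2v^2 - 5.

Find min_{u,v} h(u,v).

h(u,v) separates as P(u) + Q(v) − 5, so its minimum is min P + min Q − 5.
P'(u) = 6u vanishes at u ∈ {0}; Q'(v) = 4v vanishes at v ∈ {0}.
Local minima of P (where P''>0): P(0)=0. Local minima of Q: Q(0)=0.
So the global minimum of h is P(0) + Q(0) − 5 = 0 + 0 − 5 = -5, attained at (0, 0).

-5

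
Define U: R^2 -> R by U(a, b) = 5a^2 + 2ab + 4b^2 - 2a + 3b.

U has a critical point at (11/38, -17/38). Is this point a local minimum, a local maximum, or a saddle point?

The Hessian of U is constant: H = [[10, 2], [2, 8]].
det(H) = 10·8 − 2² = 76.
det(H) > 0 and tr(H) = 18 > 0, so H is positive definite and the point is a local minimum.

local minimum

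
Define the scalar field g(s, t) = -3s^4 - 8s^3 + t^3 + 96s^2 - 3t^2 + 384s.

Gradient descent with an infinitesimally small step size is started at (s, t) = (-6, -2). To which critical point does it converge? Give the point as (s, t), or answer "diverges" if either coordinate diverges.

diverges

g is separable, so gradient descent decouples: s follows -∂g/∂s, t follows -∂g/∂t.
∂g/∂s = -12(s - 4)(s + 2)(s + 4); at s=-6 this is 960, so s decreases.
∂g/∂t = 3t(t - 2); at t=-2 this is 24, so t decreases.
The s-coordinate has no critical point in that direction and runs off to infinity.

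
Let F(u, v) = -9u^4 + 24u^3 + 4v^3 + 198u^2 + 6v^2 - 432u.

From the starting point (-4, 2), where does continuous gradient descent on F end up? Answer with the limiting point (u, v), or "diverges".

diverges

F is separable, so gradient descent decouples: u follows -∂F/∂u, v follows -∂F/∂v.
∂F/∂u = -36(u - 4)(u - 1)(u + 3); at u=-4 this is 1440, so u decreases.
∂F/∂v = 12v(v + 1); at v=2 this is 72, so v decreases.
The u-coordinate has no critical point in that direction and runs off to infinity.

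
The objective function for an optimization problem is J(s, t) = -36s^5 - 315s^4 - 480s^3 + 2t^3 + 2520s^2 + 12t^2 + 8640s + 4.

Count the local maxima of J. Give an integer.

2

J separates as a function of s plus a function of t, so ∇J=0 decouples.
∂J/∂s = -180(s - 2)(s + 2)(s + 3)(s + 4) = 0 at s ∈ {-4, -3, -2, 2}; ∂J/∂t = 6t(t + 4) = 0 at t ∈ {-4, 0}.
The Hessian is diagonal: diag(J_ss, J_tt). Second derivatives: J_ss(-4)=2160, J_ss(-3)=-900, J_ss(-2)=1440, J_ss(2)=-21600; J_tt(-4)=-24, J_tt(0)=24.
Local maxima occur where both diagonal entries negative: (-3, -4), (2, -4). Count: 2.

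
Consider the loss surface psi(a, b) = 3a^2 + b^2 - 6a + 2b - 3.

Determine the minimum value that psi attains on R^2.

-7

psi(a,b) separates as P(a) + Q(b) − 3, so its minimum is min P + min Q − 3.
P'(a) = 6a - 6 vanishes at a ∈ {1}; Q'(b) = 2b + 2 vanishes at b ∈ {-1}.
Local minima of P (where P''>0): P(1)=-3. Local minima of Q: Q(-1)=-1.
So the global minimum of psi is P(1) + Q(-1) − 3 = -3 − 1 − 3 = -7, attained at (1, -1).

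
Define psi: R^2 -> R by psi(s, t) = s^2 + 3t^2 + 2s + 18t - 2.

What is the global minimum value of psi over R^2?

psi(s,t) separates as P(s) + Q(t) − 2, so its minimum is min P + min Q − 2.
P'(s) = 2s + 2 vanishes at s ∈ {-1}; Q'(t) = 6(t + 3) vanishes at t ∈ {-3}.
Local minima of P (where P''>0): P(-1)=-1. Local minima of Q: Q(-3)=-27.
So the global minimum of psi is P(-1) + Q(-3) − 2 = -1 − 27 − 2 = -30, attained at (-1, -3).

-30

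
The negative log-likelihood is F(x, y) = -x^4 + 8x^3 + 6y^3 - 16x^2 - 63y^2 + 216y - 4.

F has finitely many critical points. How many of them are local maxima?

2

F separates as a function of x plus a function of y, so ∇F=0 decouples.
∂F/∂x = -4x(x - 4)(x - 2) = 0 at x ∈ {0, 2, 4}; ∂F/∂y = 18(y - 4)(y - 3) = 0 at y ∈ {3, 4}.
The Hessian is diagonal: diag(F_xx, F_yy). Second derivatives: F_xx(0)=-32, F_xx(2)=16, F_xx(4)=-32; F_yy(3)=-18, F_yy(4)=18.
Local maxima occur where both diagonal entries negative: (0, 3), (4, 3). Count: 2.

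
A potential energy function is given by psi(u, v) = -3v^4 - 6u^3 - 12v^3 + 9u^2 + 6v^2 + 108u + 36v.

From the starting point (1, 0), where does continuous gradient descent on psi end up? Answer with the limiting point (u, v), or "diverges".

(-2, -1)

psi is separable, so gradient descent decouples: u follows -∂psi/∂u, v follows -∂psi/∂v.
∂psi/∂u = -18(u - 3)(u + 2); at u=1 this is 108, so u decreases.
∂psi/∂v = -12(v - 1)(v + 1)(v + 3); at v=0 this is 36, so v decreases.
u converges to its nearest critical value -2 (a local min of the u-part); v converges to -1. The iterate converges to (-2, -1).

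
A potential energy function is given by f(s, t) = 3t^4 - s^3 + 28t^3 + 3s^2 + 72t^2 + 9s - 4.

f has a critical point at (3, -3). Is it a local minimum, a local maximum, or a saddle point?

The mixed partial ∂²f/∂s∂t is 0, so the Hessian at any point is diag(f_ss, f_tt) = diag(6(-s + 1), 12(3t^2 + 14t + 12)).
At (3, -3): H = diag(-12, -36).
Both eigenvalues are negative, so H is negative definite: a local maximum.

local maximum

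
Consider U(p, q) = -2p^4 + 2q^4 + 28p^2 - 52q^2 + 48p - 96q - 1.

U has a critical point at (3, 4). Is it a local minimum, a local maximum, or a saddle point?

The mixed partial ∂²U/∂p∂q is 0, so the Hessian at any point is diag(U_pp, U_qq) = diag(8(-3p^2 + 7), 8(3q^2 - 13)).
At (3, 4): H = diag(-160, 280).
The eigenvalues have opposite signs, so H is indefinite: a saddle point.

saddle point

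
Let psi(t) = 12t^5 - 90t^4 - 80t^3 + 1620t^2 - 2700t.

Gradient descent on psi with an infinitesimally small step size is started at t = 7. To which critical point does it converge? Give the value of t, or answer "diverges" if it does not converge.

5

psi'(t) = 60(t - 5)(t - 3)(t - 1)(t + 3), so psi'(7) = 28800.
Gradient descent moves in the -psi' direction, i.e. t is decreasing.
The nearest critical point in that direction is t = 5, where psi'' = 3840 > 0 (a local minimum). The iterate converges there.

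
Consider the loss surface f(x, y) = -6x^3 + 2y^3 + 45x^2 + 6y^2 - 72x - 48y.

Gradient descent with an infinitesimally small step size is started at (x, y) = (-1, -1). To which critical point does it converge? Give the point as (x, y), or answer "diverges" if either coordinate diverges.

(1, 2)

f is separable, so gradient descent decouples: x follows -∂f/∂x, y follows -∂f/∂y.
∂f/∂x = -18(x - 4)(x - 1); at x=-1 this is -180, so x increases.
∂f/∂y = 6(y - 2)(y + 4); at y=-1 this is -54, so y increases.
x converges to its nearest critical value 1 (a local min of the x-part); y converges to 2. The iterate converges to (1, 2).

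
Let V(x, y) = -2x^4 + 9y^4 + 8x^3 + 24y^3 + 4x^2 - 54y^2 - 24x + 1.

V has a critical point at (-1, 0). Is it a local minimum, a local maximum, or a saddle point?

The mixed partial ∂²V/∂x∂y is 0, so the Hessian at any point is diag(V_xx, V_yy) = diag(8(-3x^2 + 6x + 1), 36(3y^2 + 4y - 3)).
At (-1, 0): H = diag(-64, -108).
Both eigenvalues are negative, so H is negative definite: a local maximum.

local maximum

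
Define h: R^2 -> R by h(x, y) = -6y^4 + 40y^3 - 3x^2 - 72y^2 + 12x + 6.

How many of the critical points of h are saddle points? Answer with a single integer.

h separates as a function of x plus a function of y, so ∇h=0 decouples.
∂h/∂x = -6(x - 2) = 0 at x ∈ {2}; ∂h/∂y = -24y(y - 3)(y - 2) = 0 at y ∈ {0, 2, 3}.
The Hessian is diagonal: diag(h_xx, h_yy). Second derivatives: h_xx(2)=-6; h_yy(0)=-144, h_yy(2)=48, h_yy(3)=-72.
Saddle points occur where the two diagonal entries have opposite signs: (2, 2). Count: 1.

1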